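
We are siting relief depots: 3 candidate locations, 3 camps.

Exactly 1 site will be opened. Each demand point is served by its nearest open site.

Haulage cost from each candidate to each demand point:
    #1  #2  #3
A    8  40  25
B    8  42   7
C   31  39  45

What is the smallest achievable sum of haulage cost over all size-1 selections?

Open {B}.
  #1→B 8, #2→B 42, #3→B 7  ⇒ total 57.
Compare {A}: total 73.
Compare {C}: total 115.

57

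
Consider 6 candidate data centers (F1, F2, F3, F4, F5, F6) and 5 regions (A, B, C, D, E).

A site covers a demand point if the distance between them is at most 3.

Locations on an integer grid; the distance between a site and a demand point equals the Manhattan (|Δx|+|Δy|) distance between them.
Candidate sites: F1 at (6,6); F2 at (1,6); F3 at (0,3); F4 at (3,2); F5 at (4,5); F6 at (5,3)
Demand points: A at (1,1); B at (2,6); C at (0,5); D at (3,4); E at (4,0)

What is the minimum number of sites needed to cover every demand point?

Coverage sets (demand points within 3 of each site):
  F1: {}
  F2: {B, C}
  F3: {A, C}
  F4: {A, D, E}
  F5: {B, D}
  F6: {D}
No single site covers all 5 demand points.
But {F2, F4} covers everything, so the minimum is 2.

2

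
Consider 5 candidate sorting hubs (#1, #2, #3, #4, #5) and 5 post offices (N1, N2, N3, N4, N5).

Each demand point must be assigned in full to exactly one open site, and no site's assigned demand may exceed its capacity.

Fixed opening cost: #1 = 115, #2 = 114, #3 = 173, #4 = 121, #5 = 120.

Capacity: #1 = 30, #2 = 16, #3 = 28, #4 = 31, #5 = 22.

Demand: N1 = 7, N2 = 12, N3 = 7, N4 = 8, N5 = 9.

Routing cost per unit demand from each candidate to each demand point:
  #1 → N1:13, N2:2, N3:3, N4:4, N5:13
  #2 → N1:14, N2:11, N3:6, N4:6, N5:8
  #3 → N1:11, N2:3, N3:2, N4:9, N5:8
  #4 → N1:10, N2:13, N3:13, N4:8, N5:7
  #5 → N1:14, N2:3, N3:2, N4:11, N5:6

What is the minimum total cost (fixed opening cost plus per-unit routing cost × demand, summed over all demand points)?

446

Open {#1, #4}; cheapest assignment that respects the capacities:
  #1 (cap 30, load 27): N2, N3, N4 — cost 12×2 + 7×3 + 8×4 = 77
  #4 (cap 31, load 16): N1, N5 — cost 7×10 + 9×7 = 133
  Shipping 210, fixed 236 → total 446.
  Any other capacity-feasible assignment to {#1, #4} ships for at least 210.
Compare {#1, #5}: its best feasible assignment gives total 450.
Compare {#1, #2}: its best feasible assignment gives total 476.
Every other set of open sites that can feasibly serve all demand totals ≥ 450 even under its best assignment. Minimum: 446.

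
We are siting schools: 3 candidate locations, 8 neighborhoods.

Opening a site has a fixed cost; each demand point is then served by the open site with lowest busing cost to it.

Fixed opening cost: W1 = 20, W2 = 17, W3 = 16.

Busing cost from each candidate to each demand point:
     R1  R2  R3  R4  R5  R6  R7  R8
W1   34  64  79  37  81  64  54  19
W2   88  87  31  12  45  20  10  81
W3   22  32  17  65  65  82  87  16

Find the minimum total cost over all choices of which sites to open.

Open {W2, W3}: assign each demand point to its cheapest open site.
  R1→W3 22, R2→W3 32, R3→W3 17, R4→W2 12, R5→W2 45, R6→W2 20, R7→W2 10, R8→W3 16
  busing cost 174, fixed 33 → total 207.
Compare {W1, W2, W3}: busing cost 174 + fixed 53 = 227.
Compare {W1, W2}: busing cost 235 + fixed 37 = 272.
Compare {W1, W3}: busing cost 307 + fixed 36 = 343.
All other subsets cost ≥ 227. Minimum total cost: 207.

207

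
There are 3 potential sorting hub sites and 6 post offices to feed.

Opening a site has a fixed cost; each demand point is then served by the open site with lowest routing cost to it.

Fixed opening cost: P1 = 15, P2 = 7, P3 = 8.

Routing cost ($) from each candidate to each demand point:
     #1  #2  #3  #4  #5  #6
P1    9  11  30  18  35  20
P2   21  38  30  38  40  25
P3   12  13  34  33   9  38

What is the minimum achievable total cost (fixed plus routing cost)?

120

Open {P1, P3}: assign each demand point to its cheapest open site.
  #1→P1 9, #2→P1 11, #3→P1 30, #4→P1 18, #5→P3 9, #6→P1 20
  routing cost 97, fixed 23 → total 120.
Compare {P1, P2, P3}: routing cost 97 + fixed 30 = 127.
Compare {P2, P3}: routing cost 122 + fixed 15 = 137.
Compare {P1}: routing cost 123 + fixed 15 = 138.
All other subsets cost ≥ 127. Minimum total cost: 120.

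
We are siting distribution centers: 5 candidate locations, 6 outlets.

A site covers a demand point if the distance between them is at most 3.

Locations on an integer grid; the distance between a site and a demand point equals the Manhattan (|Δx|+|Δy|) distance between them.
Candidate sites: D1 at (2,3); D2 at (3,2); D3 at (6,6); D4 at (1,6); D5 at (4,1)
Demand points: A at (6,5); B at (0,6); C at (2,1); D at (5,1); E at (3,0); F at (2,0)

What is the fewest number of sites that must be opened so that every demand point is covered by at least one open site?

3

Coverage sets (demand points within 3 of each site):
  D1: {C, F}
  D2: {C, D, E, F}
  D3: {A}
  D4: {B}
  D5: {C, D, E, F}
No 2 sites suffice: every size-2 union leaves at least one demand point uncovered.
But {D2, D3, D4} covers everything, so the minimum is 3.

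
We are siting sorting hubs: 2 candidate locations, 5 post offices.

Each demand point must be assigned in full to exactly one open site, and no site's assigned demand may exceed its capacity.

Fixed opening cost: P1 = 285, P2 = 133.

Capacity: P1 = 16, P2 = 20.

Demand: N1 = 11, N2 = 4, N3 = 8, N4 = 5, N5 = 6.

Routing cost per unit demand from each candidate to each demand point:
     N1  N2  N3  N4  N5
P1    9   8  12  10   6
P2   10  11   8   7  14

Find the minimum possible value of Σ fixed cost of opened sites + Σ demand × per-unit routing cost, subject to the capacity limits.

Open {P1, P2}; cheapest assignment that respects the capacities:
  P1 (cap 16, load 15): N2, N4, N5 — cost 4×8 + 5×10 + 6×6 = 118
  P2 (cap 20, load 19): N1, N3 — cost 11×10 + 8×8 = 174
  Shipping 292, fixed 418 → total 710.
  Any other capacity-feasible assignment to {P1, P2} ships for at least 292.
Total demand is 34 and no other set of sites has combined capacity ≥ 34, so {P1, P2} is the only feasible choice of open sites. Minimum: 710.

710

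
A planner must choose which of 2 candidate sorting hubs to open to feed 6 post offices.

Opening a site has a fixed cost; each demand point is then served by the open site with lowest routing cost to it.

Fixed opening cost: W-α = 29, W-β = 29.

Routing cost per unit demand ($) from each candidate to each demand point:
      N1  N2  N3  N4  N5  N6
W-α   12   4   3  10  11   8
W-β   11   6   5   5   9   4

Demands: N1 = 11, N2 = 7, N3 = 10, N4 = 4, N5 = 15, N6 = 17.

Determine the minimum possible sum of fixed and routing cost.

460

Open {W-α, W-β}: assign each demand point to its cheapest open site.
  N1→W-β 11×11=121, N2→W-α 7×4=28, N3→W-α 10×3=30, N4→W-β 4×5=20, N5→W-β 15×9=135, N6→W-β 17×4=68
  routing cost 402, fixed 58 → total 460.
Compare {W-β}: routing cost 436 + fixed 29 = 465.
Compare {W-α}: routing cost 531 + fixed 29 = 560.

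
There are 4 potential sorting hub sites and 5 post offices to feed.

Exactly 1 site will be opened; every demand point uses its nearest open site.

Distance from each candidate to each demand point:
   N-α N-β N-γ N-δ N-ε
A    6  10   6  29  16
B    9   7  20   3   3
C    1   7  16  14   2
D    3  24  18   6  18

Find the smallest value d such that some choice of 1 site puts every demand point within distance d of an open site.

16

Open {C}.
  Farthest demand point is N-γ at distance 16 (to C); all others are ≤ 16.
With {B} the worst case is 20.
With {D} the worst case is 24.
No size-1 selection achieves below 16.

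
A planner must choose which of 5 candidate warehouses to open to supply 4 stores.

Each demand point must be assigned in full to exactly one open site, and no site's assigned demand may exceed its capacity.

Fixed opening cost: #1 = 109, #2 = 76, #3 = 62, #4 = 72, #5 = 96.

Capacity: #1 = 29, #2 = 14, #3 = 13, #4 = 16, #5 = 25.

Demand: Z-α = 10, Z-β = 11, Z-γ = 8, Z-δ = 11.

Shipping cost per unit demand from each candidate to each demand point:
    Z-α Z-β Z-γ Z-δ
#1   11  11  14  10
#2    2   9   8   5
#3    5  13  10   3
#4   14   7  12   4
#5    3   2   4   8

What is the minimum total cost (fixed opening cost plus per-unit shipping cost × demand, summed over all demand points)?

341

Open {#2, #3, #5}; cheapest assignment that respects the capacities:
  #2 (cap 14, load 10): Z-α — cost 10×2 = 20
  #3 (cap 13, load 11): Z-δ — cost 11×3 = 33
  #5 (cap 25, load 19): Z-β, Z-γ — cost 11×2 + 8×4 = 54
  Shipping 107, fixed 234 → total 341.
  Any other capacity-feasible assignment to {#2, #3, #5} ships for at least 107.
Compare {#2, #4, #5}: its best feasible assignment gives total 362.
Compare {#3, #4, #5}: its best feasible assignment gives total 378.
Every other set of open sites that can feasibly serve all demand totals ≥ 362 even under its best assignment. Minimum: 341.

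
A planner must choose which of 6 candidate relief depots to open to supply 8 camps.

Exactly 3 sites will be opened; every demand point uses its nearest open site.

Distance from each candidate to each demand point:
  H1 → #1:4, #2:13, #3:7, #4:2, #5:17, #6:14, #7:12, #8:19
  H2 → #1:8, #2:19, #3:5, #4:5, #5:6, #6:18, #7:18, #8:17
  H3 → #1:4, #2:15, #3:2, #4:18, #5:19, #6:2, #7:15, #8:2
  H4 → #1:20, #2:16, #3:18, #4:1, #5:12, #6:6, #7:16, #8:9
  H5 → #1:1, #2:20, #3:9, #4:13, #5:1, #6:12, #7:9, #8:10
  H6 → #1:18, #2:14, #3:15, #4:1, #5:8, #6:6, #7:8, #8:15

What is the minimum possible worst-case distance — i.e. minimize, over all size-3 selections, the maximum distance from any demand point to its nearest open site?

Open {H1, H2, H3}.
  Farthest demand point is #2 at distance 13 (to H1); all others are ≤ 13.
With {H1, H2, H4} the worst case is 13.
With {H1, H2, H5} the worst case is 13.
No size-3 selection achieves below 13.

13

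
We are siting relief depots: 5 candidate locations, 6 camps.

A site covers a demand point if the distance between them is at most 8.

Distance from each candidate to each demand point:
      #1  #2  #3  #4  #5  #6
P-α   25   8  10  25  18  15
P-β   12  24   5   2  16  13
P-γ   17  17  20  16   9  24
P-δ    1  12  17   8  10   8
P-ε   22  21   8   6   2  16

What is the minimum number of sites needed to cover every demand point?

3

Coverage sets (demand points within 8 of each site):
  P-α: {#2}
  P-β: {#3, #4}
  P-γ: {}
  P-δ: {#1, #4, #6}
  P-ε: {#3, #4, #5}
No 2 sites suffice: every size-2 union leaves at least one demand point uncovered.
But {P-α, P-δ, P-ε} covers everything, so the minimum is 3.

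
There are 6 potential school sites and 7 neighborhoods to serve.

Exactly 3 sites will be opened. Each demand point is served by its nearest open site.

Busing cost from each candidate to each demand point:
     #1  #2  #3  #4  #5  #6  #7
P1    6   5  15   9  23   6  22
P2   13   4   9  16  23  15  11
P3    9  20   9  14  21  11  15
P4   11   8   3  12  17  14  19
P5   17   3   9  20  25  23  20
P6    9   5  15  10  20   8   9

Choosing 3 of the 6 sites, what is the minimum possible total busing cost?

55

Open {P1, P4, P6}.
  #1→P1 6, #2→P1 5, #3→P4 3, #4→P1 9, #5→P4 17, #6→P1 6, #7→P6 9  ⇒ total 55.
Compare {P1, P2, P4}: total 56.
Compare {P4, P5, P6}: total 59.
No size-3 selection does better; minimum is 55.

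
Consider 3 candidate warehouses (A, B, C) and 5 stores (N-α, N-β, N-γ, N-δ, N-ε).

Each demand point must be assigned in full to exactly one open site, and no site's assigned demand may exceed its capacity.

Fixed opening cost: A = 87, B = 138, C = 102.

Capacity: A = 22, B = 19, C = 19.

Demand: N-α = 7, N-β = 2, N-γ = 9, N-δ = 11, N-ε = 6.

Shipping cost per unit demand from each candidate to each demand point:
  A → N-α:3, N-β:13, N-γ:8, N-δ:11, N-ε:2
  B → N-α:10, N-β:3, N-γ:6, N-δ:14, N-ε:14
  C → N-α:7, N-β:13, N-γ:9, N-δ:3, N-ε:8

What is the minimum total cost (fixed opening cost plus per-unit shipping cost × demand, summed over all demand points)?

353

Open {A, C}; cheapest assignment that respects the capacities:
  A (cap 22, load 22): N-α, N-γ, N-ε — cost 7×3 + 9×8 + 6×2 = 105
  C (cap 19, load 13): N-β, N-δ — cost 2×13 + 11×3 = 59
  Shipping 164, fixed 189 → total 353.
  Any other capacity-feasible assignment to {A, C} ships for at least 164.
Compare {B, C}: its best feasible assignment gives total 451.
Compare {A, B, C}: its best feasible assignment gives total 453.
Every other set of open sites that can feasibly serve all demand totals ≥ 451 even under its best assignment. Minimum: 353.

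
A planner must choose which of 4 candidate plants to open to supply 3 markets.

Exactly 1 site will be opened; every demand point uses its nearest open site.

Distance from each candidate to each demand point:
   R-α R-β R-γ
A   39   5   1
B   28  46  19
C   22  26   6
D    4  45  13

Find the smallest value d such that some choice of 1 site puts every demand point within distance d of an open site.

Open {C}.
  Farthest demand point is R-β at distance 26 (to C); all others are ≤ 26.
With {A} the worst case is 39.
With {D} the worst case is 45.
No size-1 selection achieves below 26.

26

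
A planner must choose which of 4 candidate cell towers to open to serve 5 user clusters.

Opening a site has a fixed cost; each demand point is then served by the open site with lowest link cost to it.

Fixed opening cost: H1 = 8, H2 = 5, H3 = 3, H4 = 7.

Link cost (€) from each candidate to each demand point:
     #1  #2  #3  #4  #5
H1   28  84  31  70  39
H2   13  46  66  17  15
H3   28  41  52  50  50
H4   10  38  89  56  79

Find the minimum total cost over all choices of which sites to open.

Open {H1, H2, H4}: assign each demand point to its cheapest open site.
  #1→H4 10, #2→H4 38, #3→H1 31, #4→H2 17, #5→H2 15
  link cost 111, fixed 20 → total 131.
Compare {H1, H2, H3}: link cost 117 + fixed 16 = 133.
Compare {H1, H2, H3, H4}: link cost 111 + fixed 23 = 134.
Compare {H1, H2}: link cost 122 + fixed 13 = 135.
All other subsets cost ≥ 133. Minimum total cost: 131.

131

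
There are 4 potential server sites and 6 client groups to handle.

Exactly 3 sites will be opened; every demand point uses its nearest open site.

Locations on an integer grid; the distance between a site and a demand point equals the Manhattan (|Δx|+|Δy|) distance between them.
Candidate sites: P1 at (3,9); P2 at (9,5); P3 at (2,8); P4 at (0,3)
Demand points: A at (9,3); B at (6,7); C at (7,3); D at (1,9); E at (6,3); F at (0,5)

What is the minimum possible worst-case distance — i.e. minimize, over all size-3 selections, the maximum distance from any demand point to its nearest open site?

Open {P1, P2, P3}.
  Farthest demand point is B at distance 5 (to P1); all others are ≤ 5.
With {P1, P2, P4} the worst case is 5.
With {P2, P3, P4} the worst case is 5.
No size-3 selection achieves below 5.

5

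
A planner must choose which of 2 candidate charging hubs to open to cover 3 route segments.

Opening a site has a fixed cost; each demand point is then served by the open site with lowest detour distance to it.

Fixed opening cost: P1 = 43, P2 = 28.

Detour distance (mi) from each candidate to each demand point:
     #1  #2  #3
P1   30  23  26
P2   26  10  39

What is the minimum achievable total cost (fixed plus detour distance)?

103

Open {P2}: assign each demand point to its cheapest open site.
  #1→P2 26, #2→P2 10, #3→P2 39
  detour distance 75, fixed 28 → total 103.
Compare {P1}: detour distance 79 + fixed 43 = 122.
Compare {P1, P2}: detour distance 62 + fixed 71 = 133.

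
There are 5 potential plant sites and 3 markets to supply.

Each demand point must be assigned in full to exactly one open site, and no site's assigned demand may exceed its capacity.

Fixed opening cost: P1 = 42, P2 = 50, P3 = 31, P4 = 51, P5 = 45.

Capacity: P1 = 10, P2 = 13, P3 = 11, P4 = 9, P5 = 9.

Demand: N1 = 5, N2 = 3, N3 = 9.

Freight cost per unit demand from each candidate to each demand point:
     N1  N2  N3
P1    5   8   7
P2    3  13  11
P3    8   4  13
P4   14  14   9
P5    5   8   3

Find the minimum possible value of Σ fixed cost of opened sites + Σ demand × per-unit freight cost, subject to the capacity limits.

Open {P3, P5}; cheapest assignment that respects the capacities:
  P3 (cap 11, load 8): N1, N2 — cost 5×8 + 3×4 = 52
  P5 (cap 9, load 9): N3 — cost 9×3 = 27
  Shipping 79, fixed 76 → total 155.
  Any other capacity-feasible assignment to {P3, P5} ships for at least 79.
Compare {P1, P5}: its best feasible assignment gives total 163.
Compare {P2, P5}: its best feasible assignment gives total 176.
Every other set of open sites that can feasibly serve all demand totals ≥ 163 even under its best assignment. Minimum: 155.

155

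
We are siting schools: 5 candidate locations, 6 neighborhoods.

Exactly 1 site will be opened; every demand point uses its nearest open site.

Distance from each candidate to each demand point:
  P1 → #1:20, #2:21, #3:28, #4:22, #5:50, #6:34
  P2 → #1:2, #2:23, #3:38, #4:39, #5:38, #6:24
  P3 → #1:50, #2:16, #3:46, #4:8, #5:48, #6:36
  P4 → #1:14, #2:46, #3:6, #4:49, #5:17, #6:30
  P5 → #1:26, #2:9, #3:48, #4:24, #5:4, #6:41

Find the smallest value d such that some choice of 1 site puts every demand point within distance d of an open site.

Open {P2}.
  Farthest demand point is #4 at distance 39 (to P2); all others are ≤ 39.
With {P5} the worst case is 48.
With {P4} the worst case is 49.
No size-1 selection achieves below 39.

39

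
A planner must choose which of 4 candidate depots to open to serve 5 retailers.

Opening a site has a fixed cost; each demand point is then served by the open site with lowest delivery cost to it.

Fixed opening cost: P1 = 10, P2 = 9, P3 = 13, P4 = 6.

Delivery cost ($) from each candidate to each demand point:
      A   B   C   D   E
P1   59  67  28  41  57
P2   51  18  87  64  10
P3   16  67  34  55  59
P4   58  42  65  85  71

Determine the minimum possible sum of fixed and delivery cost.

Open {P1, P2, P3}: assign each demand point to its cheapest open site.
  A→P3 16, B→P2 18, C→P1 28, D→P1 41, E→P2 10
  delivery cost 113, fixed 32 → total 145.
Compare {P1, P2, P3, P4}: delivery cost 113 + fixed 38 = 151.
Compare {P2, P3}: delivery cost 133 + fixed 22 = 155.
Compare {P2, P3, P4}: delivery cost 133 + fixed 28 = 161.
All other subsets cost ≥ 151. Minimum total cost: 145.

145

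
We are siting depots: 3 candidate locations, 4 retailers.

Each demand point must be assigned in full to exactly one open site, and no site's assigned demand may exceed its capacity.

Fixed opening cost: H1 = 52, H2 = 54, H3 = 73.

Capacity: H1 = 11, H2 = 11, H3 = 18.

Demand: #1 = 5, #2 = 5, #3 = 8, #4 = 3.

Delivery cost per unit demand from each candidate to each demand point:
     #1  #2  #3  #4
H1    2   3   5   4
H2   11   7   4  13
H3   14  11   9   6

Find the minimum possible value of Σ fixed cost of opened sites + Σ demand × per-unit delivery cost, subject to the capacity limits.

202

Open {H1, H2}; cheapest assignment that respects the capacities:
  H1 (cap 11, load 10): #1, #2 — cost 5×2 + 5×3 = 25
  H2 (cap 11, load 11): #3, #4 — cost 8×4 + 3×13 = 71
  Shipping 96, fixed 106 → total 202.
  Any other capacity-feasible assignment to {H1, H2} ships for at least 96.
Compare {H1, H3}: its best feasible assignment gives total 240.
Compare {H1, H2, H3}: its best feasible assignment gives total 254.
Every other set of open sites that can feasibly serve all demand totals ≥ 240 even under its best assignment. Minimum: 202.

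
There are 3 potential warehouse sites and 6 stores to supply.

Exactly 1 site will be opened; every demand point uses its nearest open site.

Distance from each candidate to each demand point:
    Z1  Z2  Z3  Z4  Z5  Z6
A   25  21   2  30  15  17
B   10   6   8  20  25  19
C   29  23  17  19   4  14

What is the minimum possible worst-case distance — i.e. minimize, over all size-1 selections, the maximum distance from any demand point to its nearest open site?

Open {B}.
  Farthest demand point is Z5 at distance 25 (to B); all others are ≤ 25.
With {C} the worst case is 29.
With {A} the worst case is 30.
No size-1 selection achieves below 25.

25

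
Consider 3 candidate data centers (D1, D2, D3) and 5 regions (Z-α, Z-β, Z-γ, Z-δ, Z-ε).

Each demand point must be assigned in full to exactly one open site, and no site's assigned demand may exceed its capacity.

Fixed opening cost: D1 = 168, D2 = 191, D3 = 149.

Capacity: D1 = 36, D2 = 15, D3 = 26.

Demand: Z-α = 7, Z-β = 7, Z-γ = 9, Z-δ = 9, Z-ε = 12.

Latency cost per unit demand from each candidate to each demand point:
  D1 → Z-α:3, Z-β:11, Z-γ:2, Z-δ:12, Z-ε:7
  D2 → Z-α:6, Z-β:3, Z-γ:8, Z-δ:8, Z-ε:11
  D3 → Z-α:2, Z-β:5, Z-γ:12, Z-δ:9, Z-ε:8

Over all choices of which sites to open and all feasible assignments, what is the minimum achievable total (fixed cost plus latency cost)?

Open {D1, D3}; cheapest assignment that respects the capacities:
  D1 (cap 36, load 21): Z-γ, Z-ε — cost 9×2 + 12×7 = 102
  D3 (cap 26, load 23): Z-α, Z-β, Z-δ — cost 7×2 + 7×5 + 9×9 = 130
  Shipping 232, fixed 317 → total 549.
  Any other capacity-feasible assignment to {D1, D3} ships for at least 232.
Compare {D1, D2}: its best feasible assignment gives total 631.
Compare {D1, D2, D3}: its best feasible assignment gives total 726.
Every other set of open sites that can feasibly serve all demand totals ≥ 631 even under its best assignment. Minimum: 549.

549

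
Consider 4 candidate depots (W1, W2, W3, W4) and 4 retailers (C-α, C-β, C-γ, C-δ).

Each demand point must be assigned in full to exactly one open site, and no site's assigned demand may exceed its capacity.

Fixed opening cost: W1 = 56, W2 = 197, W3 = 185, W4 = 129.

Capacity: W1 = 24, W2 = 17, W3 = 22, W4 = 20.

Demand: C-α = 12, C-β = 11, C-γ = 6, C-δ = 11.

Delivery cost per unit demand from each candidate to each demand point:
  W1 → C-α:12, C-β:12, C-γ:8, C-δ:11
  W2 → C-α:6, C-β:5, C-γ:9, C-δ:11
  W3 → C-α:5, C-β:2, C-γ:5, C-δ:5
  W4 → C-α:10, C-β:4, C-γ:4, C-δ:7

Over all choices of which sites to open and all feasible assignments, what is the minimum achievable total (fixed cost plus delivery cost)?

510

Open {W1, W3}; cheapest assignment that respects the capacities:
  W1 (cap 24, load 18): C-α, C-γ — cost 12×12 + 6×8 = 192
  W3 (cap 22, load 22): C-β, C-δ — cost 11×2 + 11×5 = 77
  Shipping 269, fixed 241 → total 510.
  Any other capacity-feasible assignment to {W1, W3} ships for at least 269.
Compare {W1, W4}: its best feasible assignment gives total 518.
Compare {W3, W4}: its best feasible assignment gives total 535.
Every other set of open sites that can feasibly serve all demand totals ≥ 518 even under its best assignment. Minimum: 510.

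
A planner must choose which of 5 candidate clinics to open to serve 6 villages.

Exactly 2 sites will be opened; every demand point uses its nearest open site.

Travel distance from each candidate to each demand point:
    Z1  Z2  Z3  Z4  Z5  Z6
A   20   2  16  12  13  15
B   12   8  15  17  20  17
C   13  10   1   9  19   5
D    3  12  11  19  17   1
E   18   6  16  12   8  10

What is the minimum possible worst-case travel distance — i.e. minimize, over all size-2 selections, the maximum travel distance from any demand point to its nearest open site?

Open {D, E}.
  Farthest demand point is Z4 at travel distance 12 (to E); all others are ≤ 12.
With {A, C} the worst case is 13.
With {A, D} the worst case is 13.
No size-2 selection achieves below 12.

12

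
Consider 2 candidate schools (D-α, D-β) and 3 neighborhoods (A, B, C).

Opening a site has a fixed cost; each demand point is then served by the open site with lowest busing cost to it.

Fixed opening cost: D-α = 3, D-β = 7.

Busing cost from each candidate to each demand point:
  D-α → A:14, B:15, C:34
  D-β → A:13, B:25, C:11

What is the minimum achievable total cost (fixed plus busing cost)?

49

Open {D-α, D-β}: assign each demand point to its cheapest open site.
  A→D-β 13, B→D-α 15, C→D-β 11
  busing cost 39, fixed 10 → total 49.
Compare {D-β}: busing cost 49 + fixed 7 = 56.
Compare {D-α}: busing cost 63 + fixed 3 = 66.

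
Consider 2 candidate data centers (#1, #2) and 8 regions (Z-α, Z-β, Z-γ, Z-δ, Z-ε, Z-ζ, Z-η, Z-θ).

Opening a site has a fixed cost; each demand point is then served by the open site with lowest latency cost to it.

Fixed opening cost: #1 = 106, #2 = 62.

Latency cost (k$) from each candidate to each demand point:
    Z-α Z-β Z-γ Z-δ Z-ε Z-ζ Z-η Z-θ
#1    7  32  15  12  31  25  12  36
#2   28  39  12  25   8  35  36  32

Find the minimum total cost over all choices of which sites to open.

Open {#1}: assign each demand point to its cheapest open site.
  Z-α→#1 7, Z-β→#1 32, Z-γ→#1 15, Z-δ→#1 12, Z-ε→#1 31, Z-ζ→#1 25, Z-η→#1 12, Z-θ→#1 36
  latency cost 170, fixed 106 → total 276.
Compare {#2}: latency cost 215 + fixed 62 = 277.
Compare {#1, #2}: latency cost 140 + fixed 168 = 308.

276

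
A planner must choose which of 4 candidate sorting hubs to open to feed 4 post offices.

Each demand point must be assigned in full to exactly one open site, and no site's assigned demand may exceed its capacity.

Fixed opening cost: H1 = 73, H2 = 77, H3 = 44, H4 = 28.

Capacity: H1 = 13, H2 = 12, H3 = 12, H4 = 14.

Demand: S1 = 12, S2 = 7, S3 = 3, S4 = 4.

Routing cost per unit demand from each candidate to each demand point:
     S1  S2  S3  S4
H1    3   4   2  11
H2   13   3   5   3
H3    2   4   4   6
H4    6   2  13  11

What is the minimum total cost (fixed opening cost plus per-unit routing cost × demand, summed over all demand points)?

193

Open {H3, H4}; cheapest assignment that respects the capacities:
  H3 (cap 12, load 12): S1 — cost 12×2 = 24
  H4 (cap 14, load 14): S2, S3, S4 — cost 7×2 + 3×13 + 4×11 = 97
  Shipping 121, fixed 72 → total 193.
  Any other capacity-feasible assignment to {H3, H4} ships for at least 121.
Compare {H2, H3, H4}: its best feasible assignment gives total 214.
Compare {H1, H3, H4}: its best feasible assignment gives total 231.
Every other set of open sites that can feasibly serve all demand totals ≥ 214 even under its best assignment. Minimum: 193.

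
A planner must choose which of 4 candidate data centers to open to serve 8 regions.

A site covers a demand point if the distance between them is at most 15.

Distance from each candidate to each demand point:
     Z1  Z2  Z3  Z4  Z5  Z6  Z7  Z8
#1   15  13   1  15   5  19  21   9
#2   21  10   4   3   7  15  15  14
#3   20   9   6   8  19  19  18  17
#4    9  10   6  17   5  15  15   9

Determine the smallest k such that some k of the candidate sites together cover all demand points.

Coverage sets (demand points within 15 of each site):
  #1: {Z1, Z2, Z3, Z4, Z5, Z8}
  #2: {Z2, Z3, Z4, Z5, Z6, Z7, Z8}
  #3: {Z2, Z3, Z4}
  #4: {Z1, Z2, Z3, Z5, Z6, Z7, Z8}
No single site covers all 8 demand points.
But {#1, #2} covers everything, so the minimum is 2.

2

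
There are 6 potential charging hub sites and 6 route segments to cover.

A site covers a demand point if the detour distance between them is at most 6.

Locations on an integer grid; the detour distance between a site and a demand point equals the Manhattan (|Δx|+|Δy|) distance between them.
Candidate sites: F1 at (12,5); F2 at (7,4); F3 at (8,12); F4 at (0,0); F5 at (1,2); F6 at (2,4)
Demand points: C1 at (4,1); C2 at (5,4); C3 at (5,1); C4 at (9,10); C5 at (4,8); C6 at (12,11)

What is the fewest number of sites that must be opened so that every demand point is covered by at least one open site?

Coverage sets (demand points within 6 of each site):
  F1: {C6}
  F2: {C1, C2, C3}
  F3: {C4, C6}
  F4: {C1, C3}
  F5: {C1, C2, C3}
  F6: {C1, C2, C3, C5}
No single site covers all 6 demand points.
But {F3, F6} covers everything, so the minimum is 2.

2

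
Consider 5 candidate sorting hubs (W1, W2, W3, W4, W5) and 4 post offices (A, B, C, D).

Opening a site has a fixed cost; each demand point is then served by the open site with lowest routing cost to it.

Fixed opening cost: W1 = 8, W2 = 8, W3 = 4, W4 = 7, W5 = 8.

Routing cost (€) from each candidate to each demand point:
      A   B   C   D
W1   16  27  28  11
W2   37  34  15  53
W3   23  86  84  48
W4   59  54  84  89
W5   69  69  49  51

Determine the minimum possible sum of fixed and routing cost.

Open {W1, W2}: assign each demand point to its cheapest open site.
  A→W1 16, B→W1 27, C→W2 15, D→W1 11
  routing cost 69, fixed 16 → total 85.
Compare {W1, W2, W3}: routing cost 69 + fixed 20 = 89.
Compare {W1}: routing cost 82 + fixed 8 = 90.
Compare {W1, W2, W4}: routing cost 69 + fixed 23 = 92.
All other subsets cost ≥ 89. Minimum total cost: 85.

85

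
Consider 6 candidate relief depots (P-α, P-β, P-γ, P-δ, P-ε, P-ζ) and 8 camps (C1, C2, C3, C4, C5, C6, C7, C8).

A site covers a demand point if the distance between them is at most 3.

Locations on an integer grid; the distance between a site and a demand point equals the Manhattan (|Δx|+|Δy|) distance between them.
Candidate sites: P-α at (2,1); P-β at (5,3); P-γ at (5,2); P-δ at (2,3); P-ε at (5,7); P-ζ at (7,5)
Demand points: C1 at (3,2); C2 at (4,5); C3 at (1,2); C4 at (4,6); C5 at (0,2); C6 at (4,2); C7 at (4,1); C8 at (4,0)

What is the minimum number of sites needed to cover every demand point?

Coverage sets (demand points within 3 of each site):
  P-α: {C1, C3, C5, C6, C7, C8}
  P-β: {C1, C2, C6, C7}
  P-γ: {C1, C6, C7, C8}
  P-δ: {C1, C3, C5, C6}
  P-ε: {C2, C4}
  P-ζ: {C2}
No single site covers all 8 demand points.
But {P-α, P-ε} covers everything, so the minimum is 2.

2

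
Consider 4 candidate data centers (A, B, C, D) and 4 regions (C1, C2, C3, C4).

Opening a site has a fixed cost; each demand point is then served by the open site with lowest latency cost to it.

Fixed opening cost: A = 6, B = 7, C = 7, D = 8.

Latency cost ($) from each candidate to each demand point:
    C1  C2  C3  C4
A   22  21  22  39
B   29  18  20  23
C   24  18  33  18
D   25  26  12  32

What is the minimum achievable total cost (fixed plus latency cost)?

Open {C, D}: assign each demand point to its cheapest open site.
  C1→C 24, C2→C 18, C3→D 12, C4→C 18
  latency cost 72, fixed 15 → total 87.
Compare {A, C, D}: latency cost 70 + fixed 21 = 91.
Compare {A, C}: latency cost 80 + fixed 13 = 93.
Compare {B, D}: latency cost 78 + fixed 15 = 93.
All other subsets cost ≥ 91. Minimum total cost: 87.

87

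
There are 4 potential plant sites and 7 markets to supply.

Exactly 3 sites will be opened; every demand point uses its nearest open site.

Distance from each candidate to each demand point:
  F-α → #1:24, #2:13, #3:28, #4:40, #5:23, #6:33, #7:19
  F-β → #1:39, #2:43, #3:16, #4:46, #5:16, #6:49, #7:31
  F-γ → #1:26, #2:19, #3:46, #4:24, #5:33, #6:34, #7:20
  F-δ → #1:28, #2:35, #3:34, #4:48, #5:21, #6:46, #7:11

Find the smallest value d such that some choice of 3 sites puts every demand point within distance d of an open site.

Open {F-α, F-β, F-γ}.
  Farthest demand point is #6 at distance 33 (to F-α); all others are ≤ 33.
With {F-α, F-γ, F-δ} the worst case is 33.
With {F-β, F-γ, F-δ} the worst case is 34.
No size-3 selection achieves below 33.

33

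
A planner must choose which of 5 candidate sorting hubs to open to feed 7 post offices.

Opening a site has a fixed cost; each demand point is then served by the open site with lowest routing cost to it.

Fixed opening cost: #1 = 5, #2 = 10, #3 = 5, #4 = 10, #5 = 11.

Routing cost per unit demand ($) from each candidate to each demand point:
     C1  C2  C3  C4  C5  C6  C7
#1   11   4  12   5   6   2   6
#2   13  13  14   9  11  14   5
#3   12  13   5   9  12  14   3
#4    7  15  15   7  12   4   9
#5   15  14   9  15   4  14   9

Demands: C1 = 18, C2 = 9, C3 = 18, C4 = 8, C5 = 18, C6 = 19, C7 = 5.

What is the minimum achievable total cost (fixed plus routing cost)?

448

Open {#1, #3, #4, #5}: assign each demand point to its cheapest open site.
  C1→#4 18×7=126, C2→#1 9×4=36, C3→#3 18×5=90, C4→#1 8×5=40, C5→#5 18×4=72, C6→#1 19×2=38, C7→#3 5×3=15
  routing cost 417, fixed 31 → total 448.
Compare {#1, #2, #3, #4, #5}: routing cost 417 + fixed 41 = 458.
Compare {#1, #3, #4}: routing cost 453 + fixed 20 = 473.
Compare {#1, #2, #3, #4}: routing cost 453 + fixed 30 = 483.
All other subsets cost ≥ 458. Minimum total cost: 448.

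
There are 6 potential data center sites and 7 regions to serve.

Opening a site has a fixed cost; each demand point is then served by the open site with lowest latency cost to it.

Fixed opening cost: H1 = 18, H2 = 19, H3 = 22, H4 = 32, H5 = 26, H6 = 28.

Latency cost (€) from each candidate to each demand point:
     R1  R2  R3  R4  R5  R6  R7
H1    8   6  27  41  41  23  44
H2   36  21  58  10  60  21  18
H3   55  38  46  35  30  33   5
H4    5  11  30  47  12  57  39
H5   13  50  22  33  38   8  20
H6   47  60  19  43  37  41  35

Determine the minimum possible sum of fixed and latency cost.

158

Open {H2, H4}: assign each demand point to its cheapest open site.
  R1→H4 5, R2→H4 11, R3→H4 30, R4→H2 10, R5→H4 12, R6→H2 21, R7→H2 18
  latency cost 107, fixed 51 → total 158.
Compare {H2, H4, H5}: latency cost 86 + fixed 77 = 163.
Compare {H1, H2, H3}: latency cost 107 + fixed 59 = 166.
Compare {H2, H3, H4}: latency cost 94 + fixed 73 = 167.
All other subsets cost ≥ 163. Minimum total cost: 158.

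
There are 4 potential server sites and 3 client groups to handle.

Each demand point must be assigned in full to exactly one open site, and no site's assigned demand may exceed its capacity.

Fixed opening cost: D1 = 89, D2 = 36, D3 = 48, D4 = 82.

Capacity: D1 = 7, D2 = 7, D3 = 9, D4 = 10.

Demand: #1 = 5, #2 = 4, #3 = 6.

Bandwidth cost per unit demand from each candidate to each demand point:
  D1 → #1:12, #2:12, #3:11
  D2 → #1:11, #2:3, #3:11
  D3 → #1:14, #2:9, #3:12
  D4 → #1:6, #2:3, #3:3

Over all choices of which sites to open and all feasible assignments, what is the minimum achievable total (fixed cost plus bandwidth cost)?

203

Open {D2, D4}; cheapest assignment that respects the capacities:
  D2 (cap 7, load 5): #1 — cost 5×11 = 55
  D4 (cap 10, load 10): #2, #3 — cost 4×3 + 6×3 = 30
  Shipping 85, fixed 118 → total 203.
  Any other capacity-feasible assignment to {D2, D4} ships for at least 85.
Compare {D3, D4}: its best feasible assignment gives total 230.
Compare {D2, D3, D4}: its best feasible assignment gives total 251.
Every other set of open sites that can feasibly serve all demand totals ≥ 230 even under its best assignment. Minimum: 203.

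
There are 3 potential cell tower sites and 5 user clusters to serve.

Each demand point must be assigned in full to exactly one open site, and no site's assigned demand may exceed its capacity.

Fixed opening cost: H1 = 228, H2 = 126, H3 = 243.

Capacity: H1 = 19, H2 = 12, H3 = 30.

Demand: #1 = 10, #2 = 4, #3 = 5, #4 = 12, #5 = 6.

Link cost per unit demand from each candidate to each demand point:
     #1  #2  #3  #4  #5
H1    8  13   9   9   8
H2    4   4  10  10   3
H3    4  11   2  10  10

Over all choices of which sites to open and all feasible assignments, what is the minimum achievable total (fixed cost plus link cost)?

573

Open {H2, H3}; cheapest assignment that respects the capacities:
  H2 (cap 12, load 10): #2, #5 — cost 4×4 + 6×3 = 34
  H3 (cap 30, load 27): #1, #3, #4 — cost 10×4 + 5×2 + 12×10 = 170
  Shipping 204, fixed 369 → total 573.
  Any other capacity-feasible assignment to {H2, H3} ships for at least 204.
Compare {H1, H3}: its best feasible assignment gives total 721.
Compare {H1, H2, H3}: its best feasible assignment gives total 789.
Every other set of open sites that can feasibly serve all demand totals ≥ 721 even under its best assignment. Minimum: 573.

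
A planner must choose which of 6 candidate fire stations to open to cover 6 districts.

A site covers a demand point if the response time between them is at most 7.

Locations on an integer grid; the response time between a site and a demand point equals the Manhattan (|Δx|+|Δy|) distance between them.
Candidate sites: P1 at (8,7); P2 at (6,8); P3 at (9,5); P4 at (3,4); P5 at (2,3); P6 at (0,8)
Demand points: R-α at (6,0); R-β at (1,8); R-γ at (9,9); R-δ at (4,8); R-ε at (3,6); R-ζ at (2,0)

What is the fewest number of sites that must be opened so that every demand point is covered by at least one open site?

2

Coverage sets (demand points within 7 of each site):
  P1: {R-γ, R-δ, R-ε}
  P2: {R-β, R-γ, R-δ, R-ε}
  P3: {R-γ, R-ε}
  P4: {R-α, R-β, R-δ, R-ε, R-ζ}
  P5: {R-α, R-β, R-δ, R-ε, R-ζ}
  P6: {R-β, R-δ, R-ε}
No single site covers all 6 demand points.
But {P1, P4} covers everything, so the minimum is 2.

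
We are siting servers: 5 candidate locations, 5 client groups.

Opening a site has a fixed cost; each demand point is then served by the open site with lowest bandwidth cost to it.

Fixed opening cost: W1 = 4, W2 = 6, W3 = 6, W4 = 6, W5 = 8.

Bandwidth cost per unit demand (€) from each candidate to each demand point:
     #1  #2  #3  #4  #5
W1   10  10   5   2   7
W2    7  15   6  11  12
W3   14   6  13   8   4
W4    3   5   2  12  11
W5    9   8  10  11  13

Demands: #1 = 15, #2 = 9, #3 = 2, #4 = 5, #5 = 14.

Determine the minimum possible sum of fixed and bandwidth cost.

Open {W1, W3, W4}: assign each demand point to its cheapest open site.
  #1→W4 15×3=45, #2→W4 9×5=45, #3→W4 2×2=4, #4→W1 5×2=10, #5→W3 14×4=56
  bandwidth cost 160, fixed 16 → total 176.
Compare {W1, W2, W3, W4}: bandwidth cost 160 + fixed 22 = 182.
Compare {W1, W3, W4, W5}: bandwidth cost 160 + fixed 24 = 184.
Compare {W1, W2, W3, W4, W5}: bandwidth cost 160 + fixed 30 = 190.
All other subsets cost ≥ 182. Minimum total cost: 176.

176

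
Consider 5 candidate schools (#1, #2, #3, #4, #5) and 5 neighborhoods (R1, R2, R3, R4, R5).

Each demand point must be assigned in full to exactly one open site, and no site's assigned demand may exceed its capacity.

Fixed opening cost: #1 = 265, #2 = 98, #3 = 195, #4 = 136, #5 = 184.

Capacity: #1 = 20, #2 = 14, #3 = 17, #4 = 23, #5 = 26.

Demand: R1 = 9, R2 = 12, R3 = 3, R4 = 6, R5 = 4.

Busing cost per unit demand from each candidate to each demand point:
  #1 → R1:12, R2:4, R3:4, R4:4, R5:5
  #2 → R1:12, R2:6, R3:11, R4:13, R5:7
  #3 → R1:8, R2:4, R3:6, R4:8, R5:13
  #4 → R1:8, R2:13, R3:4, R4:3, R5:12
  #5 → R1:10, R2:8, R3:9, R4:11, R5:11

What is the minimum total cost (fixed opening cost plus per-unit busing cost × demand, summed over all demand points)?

456

Open {#2, #4}; cheapest assignment that respects the capacities:
  #2 (cap 14, load 12): R2 — cost 12×6 = 72
  #4 (cap 23, load 22): R1, R3, R4, R5 — cost 9×8 + 3×4 + 6×3 + 4×12 = 150
  Shipping 222, fixed 234 → total 456.
  Any other capacity-feasible assignment to {#2, #4} ships for at least 222.
Compare {#3, #4}: its best feasible assignment gives total 529.
Compare {#4, #5}: its best feasible assignment gives total 562.
Every other set of open sites that can feasibly serve all demand totals ≥ 529 even under its best assignment. Minimum: 456.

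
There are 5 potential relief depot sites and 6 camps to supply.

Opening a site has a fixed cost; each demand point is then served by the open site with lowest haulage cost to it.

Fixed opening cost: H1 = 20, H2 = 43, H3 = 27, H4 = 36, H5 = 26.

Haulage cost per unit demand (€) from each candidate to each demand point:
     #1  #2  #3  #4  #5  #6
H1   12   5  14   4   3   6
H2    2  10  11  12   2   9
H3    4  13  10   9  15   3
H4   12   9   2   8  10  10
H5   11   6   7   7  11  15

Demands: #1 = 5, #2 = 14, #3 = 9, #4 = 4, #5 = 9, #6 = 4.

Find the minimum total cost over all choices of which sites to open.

Open {H1, H3, H4}: assign each demand point to its cheapest open site.
  #1→H3 5×4=20, #2→H1 14×5=70, #3→H4 9×2=18, #4→H1 4×4=16, #5→H1 9×3=27, #6→H3 4×3=12
  haulage cost 163, fixed 83 → total 246.
Compare {H1, H2, H4}: haulage cost 156 + fixed 99 = 255.
Compare {H1, H2, H3, H4}: haulage cost 144 + fixed 126 = 270.
Compare {H1, H4}: haulage cost 215 + fixed 56 = 271.
All other subsets cost ≥ 255. Minimum total cost: 246.

246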